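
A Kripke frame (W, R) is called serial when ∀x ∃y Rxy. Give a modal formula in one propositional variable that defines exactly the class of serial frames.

□r → ◇r

A defining formula is □r → ◇r (the D axiom).
Suppose □r→◇r is valid. At any x set V(r)=W. Then □r at x, so ◇r at x, so x has a successor.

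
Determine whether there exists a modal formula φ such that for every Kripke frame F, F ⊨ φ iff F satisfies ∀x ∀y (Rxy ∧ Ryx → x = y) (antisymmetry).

Modal frame validity is preserved under surjective bounded morphisms.
The 4-cycle (worlds 0,1,2,3 with 0→1→2→3→0) is antisymmetric. Sending even-indexed worlds to s and odd-indexed worlds to t is a surjective bounded morphism onto the two-world frame with s↔t, which is not antisymmetric.
So no modal formula (or set of formulas) defines exactly the antisymmetric frames.

Not definable by any modal formula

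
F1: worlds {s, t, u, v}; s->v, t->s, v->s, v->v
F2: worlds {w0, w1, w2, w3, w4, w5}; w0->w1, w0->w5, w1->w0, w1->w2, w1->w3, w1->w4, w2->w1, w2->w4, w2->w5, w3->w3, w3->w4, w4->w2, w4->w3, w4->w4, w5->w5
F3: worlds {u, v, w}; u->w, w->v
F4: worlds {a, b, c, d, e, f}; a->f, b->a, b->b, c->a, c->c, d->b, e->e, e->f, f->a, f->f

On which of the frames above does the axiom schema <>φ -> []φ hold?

F3

The schema corresponds to partial functionality: forall x forall y forall z (Rxy & Rxz -> y = z).
F1: fails — v sees both s and v.
F2: fails — w0 sees both w1 and w5.
F3: satisfies the condition.
F4: fails — b sees both a and b.
Valid on: F3.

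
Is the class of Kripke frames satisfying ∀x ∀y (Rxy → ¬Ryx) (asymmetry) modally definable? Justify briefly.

Modal frame validity is preserved under surjective bounded morphisms.
The 3-cycle (worlds 0,1,2 with 0→1→2→0) is asymmetric. Mapping every world to a single reflexive point • is a surjective bounded morphism, and the reflexive point is not asymmetric (R•• but asymmetry requires ¬R••).
Hence asymmetry is not modally definable.

Not definable by any modal formula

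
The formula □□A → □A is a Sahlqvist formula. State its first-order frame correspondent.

density

Suppose □□A→□A is valid. Take Rxy and set V(A)={w : xR²w}. Then □□A at x, so □A at x, so A at y, i.e. ∃z(Rxz∧Rzy).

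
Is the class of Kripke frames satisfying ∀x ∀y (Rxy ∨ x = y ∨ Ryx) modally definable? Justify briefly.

Any modally definable frame class is closed under disjoint unions.
Take 2 disjoint single-world reflexive frames: each is trivially connected, but their disjoint union has 2 worlds with no edge between distinct components, so it is not connected.
So no modal formula (or set of formulas) defines exactly the connected frames.

Not modally definable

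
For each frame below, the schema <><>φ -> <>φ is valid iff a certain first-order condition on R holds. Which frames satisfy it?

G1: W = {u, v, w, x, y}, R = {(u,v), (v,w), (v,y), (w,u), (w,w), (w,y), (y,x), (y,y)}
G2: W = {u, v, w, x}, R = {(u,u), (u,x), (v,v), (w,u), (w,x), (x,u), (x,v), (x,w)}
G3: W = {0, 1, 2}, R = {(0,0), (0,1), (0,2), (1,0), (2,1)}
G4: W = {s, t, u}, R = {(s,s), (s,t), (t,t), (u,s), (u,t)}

This is the axiom for transitivity; its first-order frame correspondent is forall x forall y forall z (Rxy & Ryz -> Rxz).
G1: fails — Ruv and Rvw but not Ruw.
G2: fails — Rxw and Rwx but not Rxx.
G3: fails — R10 and R02 but not R12.
G4: ✓.
Valid on: G4.

G4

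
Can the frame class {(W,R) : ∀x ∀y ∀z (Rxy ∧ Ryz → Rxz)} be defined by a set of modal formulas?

Yes: it is transitivity, defined by the 4 schema □r → □□r.
Suppose □r→□□r is valid. Take Rxy, Ryz and set V(r)={w : Rxw}. Then □r at x, so □□r at x, so □r at y, so r at z, i.e. Rxz.

Yes, by □r → □□r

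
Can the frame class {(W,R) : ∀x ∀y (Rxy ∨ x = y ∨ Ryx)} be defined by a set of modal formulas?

Any modally definable frame class is closed under disjoint unions.
Take 2 disjoint single-world reflexive frames: each is trivially connected, but their disjoint union has 2 worlds with no edge between distinct components, so it is not connected.
Hence connectedness of R is not modally definable.

Not modally definable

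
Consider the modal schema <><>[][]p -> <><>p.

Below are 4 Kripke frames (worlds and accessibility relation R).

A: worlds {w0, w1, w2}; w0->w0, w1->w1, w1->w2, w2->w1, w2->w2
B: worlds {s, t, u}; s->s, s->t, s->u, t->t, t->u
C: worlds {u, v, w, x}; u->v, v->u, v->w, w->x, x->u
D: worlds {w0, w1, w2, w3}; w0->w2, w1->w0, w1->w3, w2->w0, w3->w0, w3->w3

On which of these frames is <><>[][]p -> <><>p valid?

A, C, D

This is the axiom for a generalized confluence (Geach) condition; its first-order frame correspondent is forall x forall y (x R^2 y -> exists w (y R^2 w & x R^2 w)).
A: satisfies the condition.
B: fails — sR²u but no w with uR²w and sR²w.
C: satisfies the condition.
D: satisfies the condition.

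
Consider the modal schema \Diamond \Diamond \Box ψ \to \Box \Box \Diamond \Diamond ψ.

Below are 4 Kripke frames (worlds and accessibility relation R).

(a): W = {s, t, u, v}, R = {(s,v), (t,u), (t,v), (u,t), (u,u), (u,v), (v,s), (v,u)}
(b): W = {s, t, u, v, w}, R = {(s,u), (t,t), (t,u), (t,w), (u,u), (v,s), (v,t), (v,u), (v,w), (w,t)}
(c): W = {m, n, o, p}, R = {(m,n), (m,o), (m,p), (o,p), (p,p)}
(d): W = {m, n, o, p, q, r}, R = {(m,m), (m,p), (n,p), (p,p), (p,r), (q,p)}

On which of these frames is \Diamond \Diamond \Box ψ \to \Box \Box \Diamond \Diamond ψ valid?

Frame correspondent (Sahlqvist): \forall x \forall y \forall z ((x R^2 y \wedge x R^2 z) \to \exists w (yRw \wedge z R^2 w)) — i.e. a generalized confluence (Geach) condition.
(a): fails — sR²s, sR²s but no w with sRw and sR²w.
(b): fails — tR²w, tR²u but no w* with wRw* and uR²w*.
(c): satisfies the condition.
(d): fails — mR²m, mR²r but no w with mRw and rR²w.

(c)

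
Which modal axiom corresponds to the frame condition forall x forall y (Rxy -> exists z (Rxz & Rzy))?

□□q → □q

A defining formula is □□q → □q (the C4 axiom).
Suppose □□q→□q is valid. Take Rxy and set V(q)={w : xR²w}. Then □□q at x, so □q at x, so q at y, i.e. ∃z(Rxz∧Rzy).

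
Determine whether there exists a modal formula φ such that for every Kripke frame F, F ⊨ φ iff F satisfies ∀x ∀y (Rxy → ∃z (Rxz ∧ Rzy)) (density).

This is a Sahlqvist condition; the C4 axiom □□p → □p defines it.
Suppose □□p→□p is valid. Take Rxy and set V(p)={w : xR²w}. Then □□p at x, so □p at x, so p at y, i.e. ∃z(Rxz∧Rzy).

Definable; □□p → □p defines it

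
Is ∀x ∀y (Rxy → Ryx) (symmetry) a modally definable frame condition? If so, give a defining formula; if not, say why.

Yes, by r → □◇r

This is a Sahlqvist condition; the B axiom r → □◇r defines it.
Suppose r→□◇r is valid. Take Rxy and set V(r)={x}. Then r at x, so □◇r at x, so ◇r at y, so some z with Ryz has r; z=x, i.e. Ryx.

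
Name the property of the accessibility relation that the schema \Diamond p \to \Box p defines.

Suppose ◇p→□p is valid. Take Rxy, Rxz and set V(p)={y}. Then ◇p at x, so □p at x, so p at z, i.e. z=y.
Conversely, any frame satisfying \forall x \forall y \forall z (Rxy \wedge Rxz \to y = z) validates the schema.
Frame condition: \forall x \forall y \forall z (Rxy \wedge Rxz \to y = z).

Partial functionality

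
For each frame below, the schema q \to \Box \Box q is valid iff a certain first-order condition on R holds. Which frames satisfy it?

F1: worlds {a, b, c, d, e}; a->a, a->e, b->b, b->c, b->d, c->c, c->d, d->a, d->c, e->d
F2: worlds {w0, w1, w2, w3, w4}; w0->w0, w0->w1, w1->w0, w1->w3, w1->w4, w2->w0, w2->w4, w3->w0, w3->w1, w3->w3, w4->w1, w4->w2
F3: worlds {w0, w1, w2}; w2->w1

F3

The schema corresponds to a generalized confluence (Geach) condition: \forall x \forall z (x R^2 z \to \exists w (x = w \wedge z = w)).
F1: fails — aR²d but a ≠ d.
F2: fails — w0R²w1 but w0 ≠ w1.
F3: satisfies the condition.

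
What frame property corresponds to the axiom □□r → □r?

density: ∀x ∀y (Rxy → ∃z (Rxz ∧ Rzy))

This is the C4 axiom.
Its frame correspondent is density — ∀x ∀y (Rxy → ∃z (Rxz ∧ Rzy)).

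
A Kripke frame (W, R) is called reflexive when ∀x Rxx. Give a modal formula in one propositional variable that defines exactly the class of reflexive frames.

□ψ → ψ

This is reflexivity; the standard corresponding axiom is T: □ψ → ψ.
Suppose □ψ→ψ is valid. At any x set V(ψ)={w : Rxw}. Then □ψ holds at x, so ψ holds at x, i.e. Rxx.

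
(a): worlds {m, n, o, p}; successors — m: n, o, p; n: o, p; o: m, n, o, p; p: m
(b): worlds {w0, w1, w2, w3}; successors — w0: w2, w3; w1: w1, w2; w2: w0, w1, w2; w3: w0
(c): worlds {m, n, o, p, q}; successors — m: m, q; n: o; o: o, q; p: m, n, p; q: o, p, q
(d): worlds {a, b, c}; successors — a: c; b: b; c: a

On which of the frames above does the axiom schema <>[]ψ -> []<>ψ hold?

(b), (d)

The schema corresponds to convergence: forall x forall y forall z (Rxy & Rxz -> exists w (Ryw & Rzw)).
(a): fails — Rmn and Rmp but n and p have no common successor.
(b): condition met.
(c): fails — Rpm and Rpn but m and n have no common successor.
(d): condition met.
Valid on: (b), (d).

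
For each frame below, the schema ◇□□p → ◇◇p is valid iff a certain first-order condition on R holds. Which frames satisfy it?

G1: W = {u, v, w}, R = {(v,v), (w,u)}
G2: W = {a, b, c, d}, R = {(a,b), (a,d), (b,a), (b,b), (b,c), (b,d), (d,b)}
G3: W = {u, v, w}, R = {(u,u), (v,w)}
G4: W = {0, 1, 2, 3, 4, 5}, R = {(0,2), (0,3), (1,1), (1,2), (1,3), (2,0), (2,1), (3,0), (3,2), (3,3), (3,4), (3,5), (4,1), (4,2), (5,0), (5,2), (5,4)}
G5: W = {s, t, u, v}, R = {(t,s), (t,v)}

Frame correspondent (Sahlqvist): ∀x ∀y (xRy → ∃w (yR²w ∧ xR²w)) — i.e. a generalized confluence (Geach) condition.
G1: fails — wRu but no t with uR²t and wR²t.
G2: fails — bRc but no w with cR²w and bR²w.
G3: fails — vRw but no t with wR²t and vR²t.
G4: condition met.
G5: fails — tRs but no w with sR²w and tR²w.
Valid on: G4.

G4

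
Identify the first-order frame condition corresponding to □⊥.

This schema is the Ver axiom.
It corresponds to emptiness of R: ∀x ∀y ¬Rxy.

emptiness of R: ∀x ∀y ¬Rxy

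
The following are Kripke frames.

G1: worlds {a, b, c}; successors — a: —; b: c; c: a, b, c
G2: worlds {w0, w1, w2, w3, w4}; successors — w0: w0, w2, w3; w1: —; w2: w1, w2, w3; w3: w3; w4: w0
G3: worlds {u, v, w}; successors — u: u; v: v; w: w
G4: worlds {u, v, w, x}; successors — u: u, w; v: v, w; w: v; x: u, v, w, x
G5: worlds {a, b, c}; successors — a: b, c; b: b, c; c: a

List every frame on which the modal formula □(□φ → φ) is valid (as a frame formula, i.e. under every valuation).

G3

This is the axiom for shift-reflexivity; its first-order frame correspondent is ∀x ∀y (Rxy → Ryy).
G1: fails — Rca but not Raa.
G2: fails — Rw2w1 but not Rw1w1.
G3: satisfies the condition.
G4: fails — Rxw but not Rww.
G5: fails — Rbc but not Rcc.
Valid on: G3.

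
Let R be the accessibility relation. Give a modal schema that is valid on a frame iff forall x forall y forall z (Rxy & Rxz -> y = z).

◇ψ → □ψ

This is partial functionality; the standard corresponding axiom is CD: ◇ψ → □ψ.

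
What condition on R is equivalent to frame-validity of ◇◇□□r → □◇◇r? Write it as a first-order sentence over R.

This is a Sahlqvist (Geach-type) schema ◇^2□^2r → □^1◇^2r.
Minimal-valuation argument: fix x; take any y with xR^2y and any z with xR^1z. Set V(r) to the set of worlds R-reachable from y in exactly 2 steps. Then □^2r holds at y, so the antecedent holds at x; validity forces ◇^2r at z, giving a w with zR^2w and yR^2w.
First-order correspondent: ∀x ∀y ∀z ((xR²y ∧ xRz) → ∃w (yR²w ∧ zR²w)).

∀x ∀y ∀z ((xR²y ∧ xRz) → ∃w (yR²w ∧ zR²w))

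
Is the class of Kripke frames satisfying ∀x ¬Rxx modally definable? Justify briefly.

No — not modally definable

Any modally definable frame class is closed under surjective bounded morphisms.
The 4-cycle (worlds s,t,u,v with s→t→u→v→s) is irreflexive, and the map sending every world to a single reflexive point • is a surjective bounded morphism (forth: every edge maps to (•,•); back: every world has a successor). So any modal formula valid on the 4-cycle is also valid on the reflexive point, which is not irreflexive.
So no modal formula (or set of formulas) defines exactly the irreflexive frames.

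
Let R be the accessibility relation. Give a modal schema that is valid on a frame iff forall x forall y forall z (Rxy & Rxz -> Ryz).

This is the Euclidean property; the standard corresponding axiom is 5: ◇q → □◇q.
Suppose ◇q→□◇q is valid. Take Rxy, Rxz and set V(q)={y}. Then ◇q at x, so □◇q at x, so ◇q at z, so some w with Rzw has q; w=y, i.e. Rzy. By symmetry of the argument, Ryz.

◇q → □◇q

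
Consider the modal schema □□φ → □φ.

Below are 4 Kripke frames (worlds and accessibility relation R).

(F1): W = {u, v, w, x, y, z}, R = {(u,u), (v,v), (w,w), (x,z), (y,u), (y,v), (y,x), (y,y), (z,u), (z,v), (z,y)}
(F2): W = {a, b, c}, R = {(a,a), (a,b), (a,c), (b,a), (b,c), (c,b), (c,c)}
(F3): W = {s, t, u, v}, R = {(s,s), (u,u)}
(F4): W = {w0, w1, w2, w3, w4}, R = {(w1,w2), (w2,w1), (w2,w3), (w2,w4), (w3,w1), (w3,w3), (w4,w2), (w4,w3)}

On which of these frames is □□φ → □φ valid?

Frame correspondent (Sahlqvist): ∀x ∀y (Rxy → ∃z (Rxz ∧ Rzy)) — i.e. density.
(F1): fails — Rxz but no t with Rxt and Rtz.
(F2): satisfies the condition.
(F3): satisfies the condition.
(F4): fails — Rw1w2 but no z with Rw1z and Rzw2.
Valid on: (F2), (F3).

(F2), (F3)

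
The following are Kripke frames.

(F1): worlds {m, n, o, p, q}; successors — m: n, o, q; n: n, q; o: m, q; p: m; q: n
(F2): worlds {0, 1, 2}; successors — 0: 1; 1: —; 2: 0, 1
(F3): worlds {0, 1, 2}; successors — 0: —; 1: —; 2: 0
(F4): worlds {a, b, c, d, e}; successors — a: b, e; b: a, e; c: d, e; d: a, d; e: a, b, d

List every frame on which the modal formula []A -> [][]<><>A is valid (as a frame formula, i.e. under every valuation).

(F3), (F4)

This is the axiom for a generalized confluence (Geach) condition; its first-order frame correspondent is forall x forall z (x R^2 z -> exists w (xRw & z R^2 w)).
(F1): fails — pR²n but no w with pRw and nR²w.
(F2): fails — 2R²1 but no w with 2Rw and 1R²w.
(F3): satisfies the condition.
(F4): satisfies the condition.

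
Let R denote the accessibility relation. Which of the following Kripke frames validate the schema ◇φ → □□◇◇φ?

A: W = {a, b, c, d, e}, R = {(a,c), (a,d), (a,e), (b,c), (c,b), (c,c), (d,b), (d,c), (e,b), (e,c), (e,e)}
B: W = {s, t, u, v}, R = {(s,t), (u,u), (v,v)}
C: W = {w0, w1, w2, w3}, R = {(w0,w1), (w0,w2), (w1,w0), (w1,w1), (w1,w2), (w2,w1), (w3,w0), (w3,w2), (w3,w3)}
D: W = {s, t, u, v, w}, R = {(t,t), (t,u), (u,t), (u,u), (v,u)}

Frame correspondent (Sahlqvist): ∀x ∀y ∀z ((xRy ∧ xR²z) → ∃w (y = w ∧ zR²w)) — i.e. a generalized confluence (Geach) condition.
A: fails — aRd, aR²b but no w with d=w and bR²w.
B: satisfies the condition.
C: fails — w3Rw3, w3R²w0 but no w with w3=w and w0R²w.
D: satisfies the condition.

B, D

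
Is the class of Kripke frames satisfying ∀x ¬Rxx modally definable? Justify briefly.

If a class were modally definable it would be closed under surjective bounded morphisms (Goldblatt–Thomason).
The 3-cycle (worlds 0,1,2 with 0→1→2→0) is irreflexive, and the map sending every world to a single reflexive point • is a surjective bounded morphism (forth: every edge maps to (•,•); back: every world has a successor). So any modal formula valid on the 3-cycle is also valid on the reflexive point, which is not irreflexive.
Hence irreflexivity is not modally definable.

Not modally definable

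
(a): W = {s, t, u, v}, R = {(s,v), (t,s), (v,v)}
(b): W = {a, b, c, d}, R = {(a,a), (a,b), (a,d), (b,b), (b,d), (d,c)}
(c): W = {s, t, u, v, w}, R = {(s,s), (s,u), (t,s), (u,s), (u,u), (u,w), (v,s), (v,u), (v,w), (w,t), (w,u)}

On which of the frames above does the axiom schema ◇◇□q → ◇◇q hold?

Frame correspondent (Sahlqvist): ∀x ∀y (xR²y → ∃w (yRw ∧ xR²w)) — i.e. a generalized confluence (Geach) condition.
(a): holds.
(b): fails — aR²c but no w with cRw and aR²w.
(c): holds.

(a), (c)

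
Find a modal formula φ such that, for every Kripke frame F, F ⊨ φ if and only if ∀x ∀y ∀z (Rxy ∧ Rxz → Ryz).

◇r → □◇r

A defining formula is ◇r → □◇r (the 5 axiom).
Suppose ◇r→□◇r is valid. Take Rxy, Rxz and set V(r)={y}. Then ◇r at x, so □◇r at x, so ◇r at z, so some w with Rzw has r; w=y, i.e. Rzy. By symmetry of the argument, Ryz.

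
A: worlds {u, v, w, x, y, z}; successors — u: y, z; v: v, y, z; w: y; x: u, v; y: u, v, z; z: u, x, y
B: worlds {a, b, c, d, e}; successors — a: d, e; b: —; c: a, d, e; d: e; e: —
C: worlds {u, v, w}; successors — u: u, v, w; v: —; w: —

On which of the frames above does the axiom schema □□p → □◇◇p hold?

The schema corresponds to a generalized confluence (Geach) condition: ∀x ∀z (xRz → ∃w (xR²w ∧ zR²w)).
A: holds.
B: fails — aRd but no w with aR²w and dR²w.
C: fails — uRv but no t with uR²t and vR²t.
Valid on: A.

A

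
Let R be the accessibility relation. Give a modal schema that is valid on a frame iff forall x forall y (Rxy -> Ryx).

p → □◇p

A defining formula is p → □◇p (the B axiom).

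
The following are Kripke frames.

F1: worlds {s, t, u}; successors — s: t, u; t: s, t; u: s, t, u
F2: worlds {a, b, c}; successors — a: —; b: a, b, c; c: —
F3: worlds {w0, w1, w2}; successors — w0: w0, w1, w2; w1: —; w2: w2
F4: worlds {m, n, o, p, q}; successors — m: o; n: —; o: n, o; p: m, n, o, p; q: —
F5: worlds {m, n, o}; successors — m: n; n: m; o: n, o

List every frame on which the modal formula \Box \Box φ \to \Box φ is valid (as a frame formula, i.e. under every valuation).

F1, F2, F3, F4

The schema corresponds to density: \forall x \forall y (Rxy \to \exists z (Rxz \wedge Rzy)).
F1: condition met.
F2: condition met.
F3: condition met.
F4: condition met.
F5: fails — Rnm but no z with Rnz and Rzm.
Valid on: F1, F2, F3, F4.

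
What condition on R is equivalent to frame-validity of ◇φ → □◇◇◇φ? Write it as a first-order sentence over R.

∀x ∀y ∀z ((xRy ∧ xRz) → ∃w (y = w ∧ zR³w))

This is a Sahlqvist (Geach-type) schema ◇^1□^0φ → □^1◇^3φ.
First-order correspondent: ∀x ∀y ∀z ((xRy ∧ xRz) → ∃w (y = w ∧ zR³w)).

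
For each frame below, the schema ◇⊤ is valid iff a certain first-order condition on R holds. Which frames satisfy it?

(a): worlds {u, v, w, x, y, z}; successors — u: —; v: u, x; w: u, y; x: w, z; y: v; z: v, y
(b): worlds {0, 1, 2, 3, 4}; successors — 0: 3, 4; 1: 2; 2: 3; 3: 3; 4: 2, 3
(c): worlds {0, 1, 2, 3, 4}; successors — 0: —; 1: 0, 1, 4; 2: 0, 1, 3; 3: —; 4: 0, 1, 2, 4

Frame correspondent (Sahlqvist): ∀x ∃y Rxy — i.e. seriality.
(a): fails — world u has no successor.
(b): satisfies the condition.
(c): fails — world 0 has no successor.
Valid on: (b).

(b)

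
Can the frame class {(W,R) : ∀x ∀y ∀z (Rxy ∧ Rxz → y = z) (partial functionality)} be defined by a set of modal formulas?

Definable; ◇q → □q defines it

Yes: it is partial functionality, defined by the CD schema ◇q → □q.
Suppose ◇q→□q is valid. Take Rxy, Rxz and set V(q)={y}. Then ◇q at x, so □q at x, so q at z, i.e. z=y.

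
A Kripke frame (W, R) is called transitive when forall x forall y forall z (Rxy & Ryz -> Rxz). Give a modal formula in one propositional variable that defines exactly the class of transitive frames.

A defining formula is □s → □□s (the 4 axiom).
Suppose □s→□□s is valid. Take Rxy, Ryz and set V(s)={w : Rxw}. Then □s at x, so □□s at x, so □s at y, so s at z, i.e. Rxz.

□s → □□s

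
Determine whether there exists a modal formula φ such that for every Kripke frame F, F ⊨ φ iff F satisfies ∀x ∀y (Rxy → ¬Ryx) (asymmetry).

Any modally definable frame class is closed under surjective bounded morphisms.
The 3-cycle (worlds 0,1,2 with 0→1→2→0) is asymmetric. Mapping every world to a single reflexive point • is a surjective bounded morphism, and the reflexive point is not asymmetric (R•• but asymmetry requires ¬R••).
So the class is not modally definable.

Not modally definable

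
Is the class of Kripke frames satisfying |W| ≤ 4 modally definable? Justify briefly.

Any modally definable frame class is closed under disjoint unions.
Any modal formula valid on each of 5 disjoint one-world frames is valid on their disjoint union (validity is preserved under disjoint unions). Each one-world frame has |W|=1≤4, but the union has |W|=5.
Hence having at most 4 worlds is not modally definable.

Not definable by any modal formula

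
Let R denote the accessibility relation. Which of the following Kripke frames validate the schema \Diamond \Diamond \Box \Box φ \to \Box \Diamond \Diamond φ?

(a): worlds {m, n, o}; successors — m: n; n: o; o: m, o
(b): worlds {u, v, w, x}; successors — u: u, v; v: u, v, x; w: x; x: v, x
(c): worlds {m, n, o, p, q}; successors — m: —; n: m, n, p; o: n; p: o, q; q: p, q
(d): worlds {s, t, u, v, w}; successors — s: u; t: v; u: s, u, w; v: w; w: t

This is the axiom for a generalized confluence (Geach) condition; its first-order frame correspondent is \forall x \forall y \forall z ((x R^2 y \wedge xRz) \to \exists w (y R^2 w \wedge z R^2 w)).
(a): holds.
(b): holds.
(c): fails — nR²m, nRm but no w with mR²w and mR²w.
(d): fails — sR²w, sRu but no w* with wR²w* and uR²w*.

(a), (b)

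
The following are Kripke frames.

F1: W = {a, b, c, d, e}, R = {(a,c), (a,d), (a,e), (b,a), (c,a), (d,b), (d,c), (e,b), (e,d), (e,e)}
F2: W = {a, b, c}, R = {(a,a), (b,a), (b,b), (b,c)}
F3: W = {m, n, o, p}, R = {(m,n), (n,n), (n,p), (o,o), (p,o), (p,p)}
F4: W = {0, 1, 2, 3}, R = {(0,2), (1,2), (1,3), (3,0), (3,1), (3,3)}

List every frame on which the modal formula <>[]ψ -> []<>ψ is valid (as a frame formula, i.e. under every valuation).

F3

Frame correspondent (Sahlqvist): forall x forall y forall z (Rxy & Rxz -> exists w (Ryw & Rzw)) — i.e. convergence.
F1: fails — Rae and Rac but e and c have no common successor.
F2: fails — Rba and Rbc but a and c have no common successor.
F3: condition met.
F4: fails — R02 and R02 but 2 and 2 have no common successor.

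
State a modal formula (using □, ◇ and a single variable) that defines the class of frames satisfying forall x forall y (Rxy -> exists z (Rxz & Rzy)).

This is density; the standard corresponding axiom is C4: □□ψ → □ψ.
Suppose □□ψ→□ψ is valid. Take Rxy and set V(ψ)={w : xR²w}. Then □□ψ at x, so □ψ at x, so ψ at y, i.e. ∃z(Rxz∧Rzy).

□□ψ → □ψ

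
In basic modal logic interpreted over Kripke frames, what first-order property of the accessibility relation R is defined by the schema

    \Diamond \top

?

Seriality

This schema is equivalent to the D axiom □φ → ◇φ.
It corresponds to seriality: \forall x \exists y Rxy.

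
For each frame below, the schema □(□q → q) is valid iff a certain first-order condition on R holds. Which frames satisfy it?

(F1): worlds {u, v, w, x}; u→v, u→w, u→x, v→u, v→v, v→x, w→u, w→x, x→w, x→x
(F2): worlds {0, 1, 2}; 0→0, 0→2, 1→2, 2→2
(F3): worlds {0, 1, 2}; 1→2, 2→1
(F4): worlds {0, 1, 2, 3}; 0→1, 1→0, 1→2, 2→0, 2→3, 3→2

(F2)

Frame correspondent (Sahlqvist): ∀x ∀y (Rxy → Ryy) — i.e. shift-reflexivity.
(F1): fails — Rxw but not Rww.
(F2): holds.
(F3): fails — R12 but not R22.
(F4): fails — R10 but not R00.
Valid on: (F2).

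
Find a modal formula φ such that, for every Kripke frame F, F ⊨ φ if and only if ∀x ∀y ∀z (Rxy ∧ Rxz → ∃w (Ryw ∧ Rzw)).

This is convergence; the standard corresponding axiom is .2: ◇□s → □◇s.
Suppose ◇□s→□◇s is valid. Take Rxy, Rxz and set V(s)={w : Ryw}. Then □s at y so ◇□s at x, so □◇s at x, so ◇s at z, giving w with Rzw and Ryw.

◇□s → □◇s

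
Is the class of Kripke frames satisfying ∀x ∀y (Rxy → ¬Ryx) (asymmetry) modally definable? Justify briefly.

Any modally definable frame class is closed under surjective bounded morphisms.
The 3-cycle (worlds s,t,u with s→t→u→s) is asymmetric. Mapping every world to a single reflexive point • is a surjective bounded morphism, and the reflexive point is not asymmetric (R•• but asymmetry requires ¬R••).
So no modal formula (or set of formulas) defines exactly the asymmetric frames.

No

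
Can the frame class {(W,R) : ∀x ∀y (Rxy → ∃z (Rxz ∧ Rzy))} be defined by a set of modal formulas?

Yes, by □□q → □q

The condition is density. A defining modal formula is □□q → □q.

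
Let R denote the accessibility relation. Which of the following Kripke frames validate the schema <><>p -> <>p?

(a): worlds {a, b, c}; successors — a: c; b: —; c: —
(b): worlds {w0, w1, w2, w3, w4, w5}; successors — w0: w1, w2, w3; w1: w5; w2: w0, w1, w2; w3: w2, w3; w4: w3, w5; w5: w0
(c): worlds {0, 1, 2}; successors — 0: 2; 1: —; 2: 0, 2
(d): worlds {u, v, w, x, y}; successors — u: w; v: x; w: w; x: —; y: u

This is the axiom for transitivity; its first-order frame correspondent is forall x forall y forall z (Rxy & Ryz -> Rxz).
(a): holds.
(b): fails — Rw1w5 and Rw5w0 but not Rw1w0.
(c): fails — R02 and R20 but not R00.
(d): fails — Ryu and Ruw but not Ryw.
Valid on: (a).

(a)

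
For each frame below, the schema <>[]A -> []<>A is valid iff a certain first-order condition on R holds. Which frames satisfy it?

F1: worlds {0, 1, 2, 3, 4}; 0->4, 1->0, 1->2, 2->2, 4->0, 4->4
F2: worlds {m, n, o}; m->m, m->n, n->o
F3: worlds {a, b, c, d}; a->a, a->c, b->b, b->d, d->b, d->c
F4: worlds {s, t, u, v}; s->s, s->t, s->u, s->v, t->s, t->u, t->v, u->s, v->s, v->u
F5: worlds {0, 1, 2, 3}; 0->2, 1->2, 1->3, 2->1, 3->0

This is the axiom for convergence; its first-order frame correspondent is forall x forall y forall z (Rxy & Rxz -> exists w (Ryw & Rzw)).
F1: fails — R10 and R12 but 0 and 2 have no common successor.
F2: fails — Rmn and Rmm but n and m have no common successor.
F3: fails — Raa and Rac but a and c have no common successor.
F4: satisfies the condition.
F5: fails — R12 and R13 but 2 and 3 have no common successor.

F4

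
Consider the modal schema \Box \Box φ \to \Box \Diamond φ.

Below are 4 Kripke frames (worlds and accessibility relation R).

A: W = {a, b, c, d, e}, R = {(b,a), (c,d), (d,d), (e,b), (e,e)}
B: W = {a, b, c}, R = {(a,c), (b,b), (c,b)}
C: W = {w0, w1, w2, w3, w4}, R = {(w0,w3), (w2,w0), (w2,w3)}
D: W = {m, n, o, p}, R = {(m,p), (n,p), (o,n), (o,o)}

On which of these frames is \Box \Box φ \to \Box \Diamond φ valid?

The schema corresponds to a generalized confluence (Geach) condition: \forall x \forall z (xRz \to \exists w (x R^2 w \wedge zRw)).
A: fails — bRa but no w with bR²w and aRw.
B: satisfies the condition.
C: fails — w0Rw3 but no w with w0R²w and w3Rw.
D: fails — mRp but no w with mR²w and pRw.
Valid on: B.

B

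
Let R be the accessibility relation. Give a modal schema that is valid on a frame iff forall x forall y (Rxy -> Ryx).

s → □◇s

The condition is symmetry. The B schema s → □◇s defines it.
Suppose s→□◇s is valid. Take Rxy and set V(s)={x}. Then s at x, so □◇s at x, so ◇s at y, so some z with Ryz has s; z=x, i.e. Ryx.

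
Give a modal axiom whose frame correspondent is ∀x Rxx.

□s → s

A defining formula is □s → s (the T axiom).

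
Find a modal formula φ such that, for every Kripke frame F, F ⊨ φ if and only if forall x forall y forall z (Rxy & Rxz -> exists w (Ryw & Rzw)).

◇□q → □◇q

A defining formula is ◇□q → □◇q (the .2 axiom).
Suppose ◇□q→□◇q is valid. Take Rxy, Rxz and set V(q)={w : Ryw}. Then □q at y so ◇□q at x, so □◇q at x, so ◇q at z, giving w with Rzw and Ryw.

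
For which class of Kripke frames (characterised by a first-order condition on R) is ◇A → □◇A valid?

This schema is the 5 axiom.
It corresponds to the Euclidean property: ∀x ∀y ∀z (Rxy ∧ Rxz → Ryz).

the Euclidean property: ∀x ∀y ∀z (Rxy ∧ Rxz → Ryz)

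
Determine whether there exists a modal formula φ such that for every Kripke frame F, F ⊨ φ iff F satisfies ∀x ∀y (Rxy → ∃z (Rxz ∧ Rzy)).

Yes: it is density, defined by the C4 schema □□p → □p.
Suppose □□p→□p is valid. Take Rxy and set V(p)={w : xR²w}. Then □□p at x, so □p at x, so p at y, i.e. ∃z(Rxz∧Rzy).

Yes — defined by □□p → □p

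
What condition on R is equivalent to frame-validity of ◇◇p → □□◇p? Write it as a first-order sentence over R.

∀x ∀y ∀z ((xR²y ∧ xR²z) → ∃w (y = w ∧ zRw))

This is a Sahlqvist (Geach-type) schema ◇^2□^0p → □^2◇^1p.
Minimal-valuation argument: fix x; take any y with xR^2y and any z with xR^2z. Set V(p) to the set of worlds R-reachable from y in exactly 0 steps. Then □^0p holds at y, so the antecedent holds at x; validity forces ◇^1p at z, giving a w with zR^1w and yR^0w.
First-order correspondent: ∀x ∀y ∀z ((xR²y ∧ xR²z) → ∃w (y = w ∧ zRw)).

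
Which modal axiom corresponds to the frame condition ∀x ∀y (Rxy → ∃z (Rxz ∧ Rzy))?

□□s → □s

The condition is density. The C4 schema □□s → □s defines it.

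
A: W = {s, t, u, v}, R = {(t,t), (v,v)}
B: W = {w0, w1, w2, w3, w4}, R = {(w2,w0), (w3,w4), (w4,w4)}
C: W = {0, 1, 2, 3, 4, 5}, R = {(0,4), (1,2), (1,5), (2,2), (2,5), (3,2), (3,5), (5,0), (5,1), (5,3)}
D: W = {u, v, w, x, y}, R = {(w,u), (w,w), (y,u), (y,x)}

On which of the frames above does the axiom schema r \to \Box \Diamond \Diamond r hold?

A

Frame correspondent (Sahlqvist): \forall x \forall z (xRz \to \exists w (x = w \wedge z R^2 w)) — i.e. a generalized confluence (Geach) condition.
A: ✓.
B: fails — w2Rw0 but no w with w2=w and w0R²w.
C: fails — 0R4 but no w with 0=w and 4R²w.
D: fails — wRu but no t with w=t and uR²t.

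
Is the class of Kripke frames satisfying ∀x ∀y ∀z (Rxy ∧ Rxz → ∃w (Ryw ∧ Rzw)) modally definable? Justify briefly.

Yes, by ◇□p → □◇p

Yes: it is convergence, defined by the .2 schema ◇□p → □◇p.
Suppose ◇□p→□◇p is valid. Take Rxy, Rxz and set V(p)={w : Ryw}. Then □p at y so ◇□p at x, so □◇p at x, so ◇p at z, giving w with Rzw and Ryw.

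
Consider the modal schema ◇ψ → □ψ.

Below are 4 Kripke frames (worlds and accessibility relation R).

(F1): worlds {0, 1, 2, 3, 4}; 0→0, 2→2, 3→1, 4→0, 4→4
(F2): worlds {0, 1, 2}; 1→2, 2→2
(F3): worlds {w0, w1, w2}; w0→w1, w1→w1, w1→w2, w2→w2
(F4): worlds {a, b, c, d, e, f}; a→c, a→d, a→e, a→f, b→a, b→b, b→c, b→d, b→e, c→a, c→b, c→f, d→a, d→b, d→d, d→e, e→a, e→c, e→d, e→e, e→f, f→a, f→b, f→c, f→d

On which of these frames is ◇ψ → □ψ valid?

(F2)

Frame correspondent (Sahlqvist): ∀x ∀y ∀z (Rxy ∧ Rxz → y = z) — i.e. partial functionality.
(F1): fails — 4 sees both 0 and 4.
(F2): condition met.
(F3): fails — w1 sees both w1 and w2.
(F4): fails — a sees both c and d.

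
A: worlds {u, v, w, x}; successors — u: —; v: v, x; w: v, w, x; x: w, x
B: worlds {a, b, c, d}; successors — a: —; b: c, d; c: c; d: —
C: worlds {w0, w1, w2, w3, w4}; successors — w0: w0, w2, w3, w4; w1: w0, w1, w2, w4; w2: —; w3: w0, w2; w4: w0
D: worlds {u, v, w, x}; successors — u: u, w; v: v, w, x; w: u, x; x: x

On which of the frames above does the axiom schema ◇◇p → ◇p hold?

This is the axiom for transitivity; its first-order frame correspondent is ∀x ∀y ∀z (Rxy ∧ Ryz → Rxz).
A: fails — Rxw and Rwv but not Rxv.
B: holds.
C: fails — Rw1w0 and Rw0w3 but not Rw1w3.
D: fails — Ruw and Rwx but not Rux.
Valid on: B.

B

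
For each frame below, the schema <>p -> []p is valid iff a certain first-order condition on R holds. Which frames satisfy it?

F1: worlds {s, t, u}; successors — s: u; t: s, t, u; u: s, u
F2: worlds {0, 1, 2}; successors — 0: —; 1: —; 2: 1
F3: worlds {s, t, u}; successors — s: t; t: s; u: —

F2, F3

Frame correspondent (Sahlqvist): forall x forall y forall z (Rxy & Rxz -> y = z) — i.e. partial functionality.
F1: fails — t sees both s and t.
F2: ✓.
F3: ✓.
Valid on: F2, F3.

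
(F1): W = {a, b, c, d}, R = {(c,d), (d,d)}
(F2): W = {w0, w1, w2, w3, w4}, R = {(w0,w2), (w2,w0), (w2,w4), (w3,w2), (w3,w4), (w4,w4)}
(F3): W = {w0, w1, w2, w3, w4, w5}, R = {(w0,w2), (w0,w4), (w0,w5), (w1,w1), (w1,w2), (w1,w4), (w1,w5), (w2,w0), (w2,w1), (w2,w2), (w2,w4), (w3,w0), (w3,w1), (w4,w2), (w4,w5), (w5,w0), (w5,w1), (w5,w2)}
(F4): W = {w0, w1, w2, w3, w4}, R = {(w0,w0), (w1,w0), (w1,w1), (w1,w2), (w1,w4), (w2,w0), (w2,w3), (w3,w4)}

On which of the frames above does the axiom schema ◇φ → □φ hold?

The schema corresponds to partial functionality: ∀x ∀y ∀z (Rxy ∧ Rxz → y = z).
(F1): satisfies the condition.
(F2): fails — w2 sees both w0 and w4.
(F3): fails — w0 sees both w2 and w4.
(F4): fails — w1 sees both w0 and w1.

(F1)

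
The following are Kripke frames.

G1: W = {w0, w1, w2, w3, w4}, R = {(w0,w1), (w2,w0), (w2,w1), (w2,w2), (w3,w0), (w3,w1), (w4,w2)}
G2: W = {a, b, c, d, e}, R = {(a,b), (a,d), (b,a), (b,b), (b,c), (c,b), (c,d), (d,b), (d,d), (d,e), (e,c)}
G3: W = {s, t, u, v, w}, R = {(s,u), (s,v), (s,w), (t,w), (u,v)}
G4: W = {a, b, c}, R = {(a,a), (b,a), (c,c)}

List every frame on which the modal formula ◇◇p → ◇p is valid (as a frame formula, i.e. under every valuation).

This is the axiom for transitivity; its first-order frame correspondent is ∀x ∀y ∀z (Rxy ∧ Ryz → Rxz).
G1: fails — Rw4w2 and Rw2w1 but not Rw4w1.
G2: fails — Rbc and Rcd but not Rbd.
G3: ✓.
G4: ✓.
Valid on: G3, G4.

G3, G4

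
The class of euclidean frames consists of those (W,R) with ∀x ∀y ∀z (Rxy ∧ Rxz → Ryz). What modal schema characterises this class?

This is the Euclidean property; the standard corresponding axiom is 5: ◇q → □◇q.
Suppose ◇q→□◇q is valid. Take Rxy, Rxz and set V(q)={y}. Then ◇q at x, so □◇q at x, so ◇q at z, so some w with Rzw has q; w=y, i.e. Rzy. By symmetry of the argument, Ryz.

◇q → □◇q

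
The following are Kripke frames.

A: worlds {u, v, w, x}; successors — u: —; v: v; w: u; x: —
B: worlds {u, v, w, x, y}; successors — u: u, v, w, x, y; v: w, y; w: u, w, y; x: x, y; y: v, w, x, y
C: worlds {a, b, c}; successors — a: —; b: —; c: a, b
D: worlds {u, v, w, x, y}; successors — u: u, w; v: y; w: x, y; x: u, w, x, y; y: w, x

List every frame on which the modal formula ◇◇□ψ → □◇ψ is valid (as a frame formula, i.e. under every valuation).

The schema corresponds to a generalized confluence (Geach) condition: ∀x ∀y ∀z ((xR²y ∧ xRz) → ∃w (yRw ∧ zRw)).
A: holds.
B: holds.
C: holds.
D: fails — uR²u, uRw but no t with uRt and wRt.

A, B, C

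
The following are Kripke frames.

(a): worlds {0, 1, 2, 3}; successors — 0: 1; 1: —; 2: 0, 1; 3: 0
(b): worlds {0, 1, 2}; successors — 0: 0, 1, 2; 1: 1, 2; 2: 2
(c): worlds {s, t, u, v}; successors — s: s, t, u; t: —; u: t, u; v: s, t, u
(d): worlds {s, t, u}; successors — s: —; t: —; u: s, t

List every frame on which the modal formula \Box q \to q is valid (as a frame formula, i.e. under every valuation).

(b)

This is the axiom for reflexivity; its first-order frame correspondent is \forall x Rxx.
(a): fails — world 0 does not see itself.
(b): holds.
(c): fails — world t does not see itself.
(d): fails — world s does not see itself.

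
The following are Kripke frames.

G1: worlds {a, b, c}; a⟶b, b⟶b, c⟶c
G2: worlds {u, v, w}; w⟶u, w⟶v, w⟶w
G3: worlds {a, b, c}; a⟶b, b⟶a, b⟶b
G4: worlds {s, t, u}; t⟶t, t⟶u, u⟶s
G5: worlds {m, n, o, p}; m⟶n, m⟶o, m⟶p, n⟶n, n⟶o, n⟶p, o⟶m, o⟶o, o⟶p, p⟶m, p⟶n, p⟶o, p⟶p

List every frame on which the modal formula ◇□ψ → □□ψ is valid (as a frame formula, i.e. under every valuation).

This is the axiom for a generalized confluence (Geach) condition; its first-order frame correspondent is ∀x ∀y ∀z ((xRy ∧ xR²z) → ∃w (yRw ∧ z = w)).
G1: condition met.
G2: fails — wRu, wR²u but no t with uRt and u=t.
G3: fails — bRa, bR²a but no w with aRw and a=w.
G4: fails — tRt, tR²s but no w with tRw and s=w.
G5: fails — mRn, mR²m but no w with nRw and m=w.

G1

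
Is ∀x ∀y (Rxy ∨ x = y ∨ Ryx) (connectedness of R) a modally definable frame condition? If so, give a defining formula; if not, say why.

No — not modally definable

Modal frame validity is preserved under disjoint unions.
Take 4 disjoint single-world reflexive frames: each is trivially connected, but their disjoint union has 4 worlds with no edge between distinct components, so it is not connected.
So no modal formula (or set of formulas) defines exactly the connected frames.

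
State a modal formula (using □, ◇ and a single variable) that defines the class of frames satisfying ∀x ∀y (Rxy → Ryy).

The condition is shift-reflexivity. The T□ schema □(□r → r) defines it.

□(□r → r)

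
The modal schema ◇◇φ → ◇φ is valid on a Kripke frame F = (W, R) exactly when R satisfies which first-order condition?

transitivity: ∀x ∀y ∀z (Rxy ∧ Ryz → Rxz)

This is frame-equivalent to □φ → □□φ (substitute ¬φ for φ and contrapose).
Suppose □φ→□□φ is valid. Take Rxy, Ryz and set V(φ)={w : Rxw}. Then □φ at x, so □□φ at x, so □φ at y, so φ at z, i.e. Rxz.
The converse is a direct semantic check.
So the correspondent is transitivity.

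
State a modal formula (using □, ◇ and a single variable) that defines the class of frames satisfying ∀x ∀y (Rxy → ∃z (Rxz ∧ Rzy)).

A defining formula is □□r → □r (the C4 axiom).
Suppose □□r→□r is valid. Take Rxy and set V(r)={w : xR²w}. Then □□r at x, so □r at x, so r at y, i.e. ∃z(Rxz∧Rzy).

□□r → □r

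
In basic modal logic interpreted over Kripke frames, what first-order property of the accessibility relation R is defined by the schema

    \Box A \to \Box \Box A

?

Suppose □A→□□A is valid. Take Rxy, Ryz and set V(A)={w : Rxw}. Then □A at x, so □□A at x, so □A at y, so A at z, i.e. Rxz.

Transitivity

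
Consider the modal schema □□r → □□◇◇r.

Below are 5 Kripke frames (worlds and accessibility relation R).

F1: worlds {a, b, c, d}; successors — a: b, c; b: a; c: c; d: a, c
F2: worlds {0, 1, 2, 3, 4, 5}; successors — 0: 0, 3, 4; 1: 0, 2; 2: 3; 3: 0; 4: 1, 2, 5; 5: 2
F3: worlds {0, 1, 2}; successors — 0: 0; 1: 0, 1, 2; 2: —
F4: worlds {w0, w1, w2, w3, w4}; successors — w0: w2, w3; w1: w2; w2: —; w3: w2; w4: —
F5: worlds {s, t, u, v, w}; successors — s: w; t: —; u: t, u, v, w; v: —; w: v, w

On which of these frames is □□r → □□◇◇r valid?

F1, F2

Frame correspondent (Sahlqvist): ∀x ∀z (xR²z → ∃w (xR²w ∧ zR²w)) — i.e. a generalized confluence (Geach) condition.
F1: condition met.
F2: condition met.
F3: fails — 1R²2 but no w with 1R²w and 2R²w.
F4: fails — w0R²w2 but no w with w0R²w and w2R²w.
F5: fails — sR²v but no w* with sR²w* and vR²w*.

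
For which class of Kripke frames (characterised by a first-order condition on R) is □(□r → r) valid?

shift-reflexivity

Suppose □(□r→r) is valid. Take Rxy and set V(r)={w : Ryw}. Then at y, □r holds; since □(□r→r) at x, □r→r at y, so r at y, i.e. Ryy.
The converse is a direct semantic check.
Frame condition: ∀x ∀y (Rxy → Ryy).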